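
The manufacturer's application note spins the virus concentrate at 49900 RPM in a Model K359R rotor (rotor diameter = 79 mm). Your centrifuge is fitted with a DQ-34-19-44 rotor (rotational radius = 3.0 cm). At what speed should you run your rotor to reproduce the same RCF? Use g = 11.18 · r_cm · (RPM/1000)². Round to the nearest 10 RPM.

Original rotor: r = 79 mm / 2 = 39.5 mm = 3.95 cm
RCF = 11.18 × r × (N/1000)²
RCF_original = 11.18 × 3.95 × (49.9)² = 11.18 × 3.95 × 2,490.01 ≈ 109,961.3 × g
109,961.3 = 11.18 × 3 × (N/1000)²
(N/1000)² = 109,961.3 / 33.54 = 3278.512
N = 1000 × √3278.512 ≈ 57,258.3

57260 RPM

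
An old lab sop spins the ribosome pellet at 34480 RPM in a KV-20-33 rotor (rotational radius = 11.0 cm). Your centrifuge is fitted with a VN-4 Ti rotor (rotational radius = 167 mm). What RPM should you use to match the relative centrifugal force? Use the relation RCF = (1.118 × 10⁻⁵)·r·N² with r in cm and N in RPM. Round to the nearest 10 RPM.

≈ 27980 RPM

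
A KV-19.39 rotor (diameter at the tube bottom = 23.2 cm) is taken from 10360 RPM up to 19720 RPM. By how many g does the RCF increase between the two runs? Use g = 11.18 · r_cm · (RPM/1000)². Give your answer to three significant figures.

36500 g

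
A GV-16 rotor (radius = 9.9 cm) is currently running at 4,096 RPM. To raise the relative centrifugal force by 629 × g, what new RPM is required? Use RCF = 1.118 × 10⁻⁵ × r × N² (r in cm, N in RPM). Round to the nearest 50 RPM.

4750 RPM

Current RCF = 1.118 × 10⁻⁵ × 9.9 × (4096)² = 1.118 × 10⁻⁵ × 9.9 × 16,777,216 ≈ 1,856.9 × g
Target RCF = 1,856.9 + 629 = 2,485.9 × g
N² = 2,485.9 / (11.0682 × 10⁻⁵) = 22,459,840
N ≈ √22,459,840 ≈ 4,739.2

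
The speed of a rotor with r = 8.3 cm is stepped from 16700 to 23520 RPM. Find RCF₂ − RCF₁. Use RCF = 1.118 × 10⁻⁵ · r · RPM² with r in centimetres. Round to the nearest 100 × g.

RCF₁ = 1.118 × 10⁻⁵ × 8.3 × (16700)² = 1.118 × 10⁻⁵ × 8.3 × 278,890,000 ≈ 25,879.3 × g
RCF₂ = 1.118 × 10⁻⁵ × 8.3 × (23520)² = 1.118 × 10⁻⁵ × 8.3 × 553,190,400 ≈ 51,332.7 × g
Increase = 51,332.7 − 25,879.3 = 25,453.4

≈ 25500 g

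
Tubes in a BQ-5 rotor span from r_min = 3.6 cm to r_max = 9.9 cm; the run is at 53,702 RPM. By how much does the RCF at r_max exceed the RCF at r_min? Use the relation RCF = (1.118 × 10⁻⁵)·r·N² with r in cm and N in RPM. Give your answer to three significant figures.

RCF_max = 1.118 × 10⁻⁵ × 9.9 × (53702)² = 1.118 × 10⁻⁵ × 9.9 × 2,883,904,804 ≈ 319,196.4 × g
RCF_min = 1.118 × 10⁻⁵ × 3.6 × (53702)² = 1.118 × 10⁻⁵ × 3.6 × 2,883,904,804 ≈ 116,071.4 × g
ΔRCF = 319,196.4 − 116,071.4 = 203,125

203000 ×g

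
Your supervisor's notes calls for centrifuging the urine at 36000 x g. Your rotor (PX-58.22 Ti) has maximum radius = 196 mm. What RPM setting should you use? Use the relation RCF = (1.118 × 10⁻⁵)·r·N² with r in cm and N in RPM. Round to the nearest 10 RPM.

12820 RPM

r = 196 mm = 19.6 cm
36,000 = 1.118 × 10⁻⁵ × 19.6 × N²
N² = 36,000 / (21.9128 × 10⁻⁵) = 164,287,540
N ≈ √164,287,540 ≈ 12,817.5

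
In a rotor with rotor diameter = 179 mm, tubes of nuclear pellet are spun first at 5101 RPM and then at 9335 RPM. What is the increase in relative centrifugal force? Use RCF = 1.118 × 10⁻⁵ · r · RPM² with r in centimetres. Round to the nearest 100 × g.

≈ 6100 ×g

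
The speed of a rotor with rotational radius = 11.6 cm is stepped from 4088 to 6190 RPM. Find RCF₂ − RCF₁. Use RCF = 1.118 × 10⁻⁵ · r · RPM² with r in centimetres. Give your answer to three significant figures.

2800 × g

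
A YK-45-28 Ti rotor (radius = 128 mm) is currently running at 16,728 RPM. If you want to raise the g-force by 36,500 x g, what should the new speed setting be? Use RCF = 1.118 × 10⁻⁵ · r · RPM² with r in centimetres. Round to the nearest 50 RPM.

r = 128 mm = 12.8 cm
Current RCF = 1.118 × 10⁻⁵ × 12.8 × (16728)² = 1.118 × 10⁻⁵ × 12.8 × 279,825,984 ≈ 40,044.2 × g
Target RCF = 40,044.2 + 36,500 = 76,544.2 × g
N² = 76,544.2 / (14.3104 × 10⁻⁵) = 534,885,119
N ≈ √534,885,119 ≈ 23,127.6

N₂ ≈ 23150 RPM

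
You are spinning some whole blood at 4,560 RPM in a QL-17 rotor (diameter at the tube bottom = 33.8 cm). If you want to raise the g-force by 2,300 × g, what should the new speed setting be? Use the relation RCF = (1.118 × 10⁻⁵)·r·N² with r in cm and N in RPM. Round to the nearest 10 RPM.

r = 33.8 / 2 = 16.9 cm
Current RCF = 1.118 × 10⁻⁵ × 16.9 × (4560)² = 1.118 × 10⁻⁵ × 16.9 × 20,793,600 ≈ 3,928.8 × g
Target RCF = 3,928.8 + 2,300 = 6,228.8 × g
N² = 6,228.8 / (18.8942 × 10⁻⁵) = 32,966,731
N ≈ √32,966,731 ≈ 5,741.7

N₂ ≈ 5740 RPM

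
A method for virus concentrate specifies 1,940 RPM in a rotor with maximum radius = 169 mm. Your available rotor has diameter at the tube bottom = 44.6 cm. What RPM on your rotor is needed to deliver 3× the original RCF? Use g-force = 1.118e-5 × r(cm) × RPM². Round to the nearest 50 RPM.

Original rotor: r = 169 mm = 16.9 cm
RCF = 1.118 × 10⁻⁵ × r × N²
RCF_original = 1.118 × 10⁻⁵ × 16.9 × (1940)² = 1.118 × 10⁻⁵ × 16.9 × 3,763,600 ≈ 711.1 × g
Target RCF = 3 × 711.1 ≈ 2,133.3 × g
Your rotor: r = 44.6 / 2 = 22.3 cm
2,133.3 = 1.118 × 10⁻⁵ × 22.3 × N²
N² = 2,133.3 / (24.9314 × 10⁻⁵) = 8,556,680
N ≈ √8,556,680 ≈ 2,925.2

≈ 2950 RPM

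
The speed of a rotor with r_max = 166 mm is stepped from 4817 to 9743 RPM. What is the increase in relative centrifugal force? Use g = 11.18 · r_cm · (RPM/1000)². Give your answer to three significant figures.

r = 166 mm = 16.6 cm
RCF₁ = 11.18 × 16.6 × (4.817)² = 11.18 × 16.6 × 23.203489 ≈ 4,306.3 × g
RCF₂ = 11.18 × 16.6 × (9.743)² = 11.18 × 16.6 × 94.926049 ≈ 17,617.1 × g
Increase = 17,617.1 − 4,306.3 = 13,310.8

≈ 13300 × g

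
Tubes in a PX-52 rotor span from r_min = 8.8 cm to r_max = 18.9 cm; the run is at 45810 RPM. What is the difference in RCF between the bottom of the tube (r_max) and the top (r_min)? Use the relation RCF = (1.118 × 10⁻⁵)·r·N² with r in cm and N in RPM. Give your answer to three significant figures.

≈ 237000 x g

ΔRCF = 1.118 × 10⁻⁵ × (r_max − r_min) × N² = 1.118 × 10⁻⁵ × 10.1 × 2,098,556,100 ≈ 236,964.8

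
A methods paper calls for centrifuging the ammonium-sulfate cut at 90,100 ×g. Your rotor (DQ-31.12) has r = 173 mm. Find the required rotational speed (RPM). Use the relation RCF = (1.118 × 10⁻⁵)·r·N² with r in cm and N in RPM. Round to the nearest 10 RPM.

r = 173 mm = 17.3 cm
90,100 = 1.118 × 10⁻⁵ × 17.3 × N²
N² = 90,100 / (19.3414 × 10⁻⁵) = 465,840,115
N ≈ √465,840,115 ≈ 21,583.3

N ≈ 21580 RPM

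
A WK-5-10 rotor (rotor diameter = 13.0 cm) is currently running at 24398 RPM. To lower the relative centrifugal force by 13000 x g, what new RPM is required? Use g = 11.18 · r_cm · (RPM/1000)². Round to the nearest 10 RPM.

20410 RPM

r = 13.0 / 2 = 6.5 cm
Current RCF = 11.18 × 6.5 × (24.398)² = 11.18 × 6.5 × 595.262404 ≈ 43,257.7 × g
Target RCF = 43,257.7 − 13,000 = 30,257.7 × g
(N/1000)² = 30,257.7 / 72.67 = 416.3713
N = 1000 × √416.3713 ≈ 20,405.2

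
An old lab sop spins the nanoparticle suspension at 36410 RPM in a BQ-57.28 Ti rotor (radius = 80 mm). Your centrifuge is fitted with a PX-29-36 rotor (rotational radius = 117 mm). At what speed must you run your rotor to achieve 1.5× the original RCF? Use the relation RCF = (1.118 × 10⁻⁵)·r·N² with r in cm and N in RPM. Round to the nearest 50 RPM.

36850 RPM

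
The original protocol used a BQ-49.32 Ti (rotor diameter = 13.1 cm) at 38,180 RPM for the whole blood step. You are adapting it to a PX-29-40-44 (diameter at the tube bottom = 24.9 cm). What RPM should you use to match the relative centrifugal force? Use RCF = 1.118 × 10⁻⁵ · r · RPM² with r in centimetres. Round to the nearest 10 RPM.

Original rotor: r = 13.1 / 2 = 6.55 cm
RCF_original = 1.118 × 10⁻⁵ × 6.55 × (38180)² = 1.118 × 10⁻⁵ × 6.55 × 1,457,712,400 ≈ 106,746.8 × g
Your rotor: r = 24.9 / 2 = 12.45 cm
106,746.8 = 1.118 × 10⁻⁵ × 12.45 × N²
N² = 106,746.8 / (13.9191 × 10⁻⁵) = 766,908,780
N ≈ √766,908,780 ≈ 27,693.1

≈ 27690 RPM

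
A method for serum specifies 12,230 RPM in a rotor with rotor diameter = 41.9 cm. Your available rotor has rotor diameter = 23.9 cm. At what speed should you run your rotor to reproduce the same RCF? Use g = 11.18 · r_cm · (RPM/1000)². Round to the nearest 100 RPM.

≈ 16200 RPM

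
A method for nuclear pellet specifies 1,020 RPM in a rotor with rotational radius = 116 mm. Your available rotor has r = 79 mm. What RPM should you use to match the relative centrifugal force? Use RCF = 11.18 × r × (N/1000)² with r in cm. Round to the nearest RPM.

Original rotor: r = 116 mm = 11.6 cm
RCF = 11.18 × r × (N/1000)²
RCF_original = 11.18 × 11.6 × (1.02)² = 11.18 × 11.6 × 1.0404 ≈ 134.9 × g
Your rotor: r = 79 mm = 7.9 cm
134.9 = 11.18 × 7.9 × (N/1000)²
(N/1000)² = 134.9 / 88.322 = 1.527366
N = 1000 × √1.527366 ≈ 1,235.9

≈ 1236 RPM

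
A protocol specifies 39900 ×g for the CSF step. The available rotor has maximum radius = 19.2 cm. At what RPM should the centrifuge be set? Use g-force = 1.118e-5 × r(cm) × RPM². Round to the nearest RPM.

≈ 13634 RPM

RCF = 1.118 × 10⁻⁵ × r × N²
39,900 = 1.118 × 10⁻⁵ × 19.2 × N²
N² = 39,900 / (21.4656 × 10⁻⁵) = 185,878,801
N ≈ √185,878,801 ≈ 13,633.7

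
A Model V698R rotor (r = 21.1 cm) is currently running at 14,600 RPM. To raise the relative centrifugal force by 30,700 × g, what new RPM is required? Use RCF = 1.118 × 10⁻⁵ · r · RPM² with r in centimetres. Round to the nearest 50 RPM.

Current RCF = 1.118 × 10⁻⁵ × 21.1 × (14600)² = 1.118 × 10⁻⁵ × 21.1 × 213,160,000 ≈ 50,284 × g
Target RCF = 50,284 + 30,700 = 80,984 × g
N² = 80,984 / (23.5898 × 10⁻⁵) = 343,300,918
N ≈ √343,300,918 ≈ 18,528.4

18550 RPM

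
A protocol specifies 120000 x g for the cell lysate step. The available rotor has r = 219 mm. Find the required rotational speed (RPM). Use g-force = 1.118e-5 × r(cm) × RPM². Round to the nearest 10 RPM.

r = 219 mm = 21.9 cm
120,000 = 1.118 × 10⁻⁵ × 21.9 × N²
N² = 120,000 / (24.4842 × 10⁻⁵) = 490,111,991
N ≈ √490,111,991 ≈ 22,138.5

22140 RPM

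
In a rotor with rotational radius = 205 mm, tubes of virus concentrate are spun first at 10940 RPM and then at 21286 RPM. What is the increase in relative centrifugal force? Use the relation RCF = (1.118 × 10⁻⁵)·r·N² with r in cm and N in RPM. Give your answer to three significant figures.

r = 205 mm = 20.5 cm
RCF₁ = 1.118 × 10⁻⁵ × 20.5 × (10940)² = 1.118 × 10⁻⁵ × 20.5 × 119,683,600 ≈ 27,430.3 × g
RCF₂ = 1.118 × 10⁻⁵ × 20.5 × (21286)² = 1.118 × 10⁻⁵ × 20.5 × 453,093,796 ≈ 103,844.6 × g
Increase = 103,844.6 − 27,430.3 = 76,414.3

76400 g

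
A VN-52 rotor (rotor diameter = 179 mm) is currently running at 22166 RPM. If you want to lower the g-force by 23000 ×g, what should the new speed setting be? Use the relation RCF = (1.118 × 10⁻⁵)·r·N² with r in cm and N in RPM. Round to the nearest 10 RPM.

r = 179 mm / 2 = 89.5 mm = 8.95 cm
Current RCF = 1.118 × 10⁻⁵ × 8.95 × (22166)² = 1.118 × 10⁻⁵ × 8.95 × 491,331,556 ≈ 49,163.1 × g
Target RCF = 49,163.1 − 23,000 = 26,163.1 × g
N² = 26,163.1 / (10.0061 × 10⁻⁵) = 261,471,502
N ≈ √261,471,502 ≈ 16,170.1

≈ 16170 RPM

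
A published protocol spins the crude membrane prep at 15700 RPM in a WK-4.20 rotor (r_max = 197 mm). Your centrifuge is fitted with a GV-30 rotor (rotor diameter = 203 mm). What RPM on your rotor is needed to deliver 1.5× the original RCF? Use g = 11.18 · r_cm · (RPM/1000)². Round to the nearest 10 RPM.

Original rotor: r = 197 mm = 19.7 cm
RCF = 11.18 × r × (N/1000)²
RCF_original = 11.18 × 19.7 × (15.7)² = 11.18 × 19.7 × 246.49 ≈ 54,288.4 × g
Target RCF = 1.5 × 54,288.4 ≈ 81,432.6 × g
Your rotor: r = 203 mm / 2 = 101.5 mm = 10.15 cm
81,432.6 = 11.18 × 10.15 × (N/1000)²
(N/1000)² = 81,432.6 / 113.477 = 717.6133
N = 1000 × √717.6133 ≈ 26,788.3

26790 RPM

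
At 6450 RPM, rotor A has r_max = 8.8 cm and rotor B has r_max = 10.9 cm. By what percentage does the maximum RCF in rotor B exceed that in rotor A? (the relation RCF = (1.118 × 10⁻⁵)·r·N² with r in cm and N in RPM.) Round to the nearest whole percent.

At equal RPM, RCF scales linearly with r: ratio = 10.9 / 8.8 = 1.2386.
So rotor B delivers 23.9% more g-force.

24%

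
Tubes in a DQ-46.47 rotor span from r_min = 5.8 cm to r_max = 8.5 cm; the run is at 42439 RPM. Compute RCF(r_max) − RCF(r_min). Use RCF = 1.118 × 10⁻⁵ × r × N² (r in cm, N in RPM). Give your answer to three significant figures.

ΔRCF ≈ 54400 ×g

RCF_max = 1.118 × 10⁻⁵ × 8.5 × (42439)² = 1.118 × 10⁻⁵ × 8.5 × 1,801,068,721 ≈ 171,155.6 × g
RCF_min = 1.118 × 10⁻⁵ × 5.8 × (42439)² = 1.118 × 10⁻⁵ × 5.8 × 1,801,068,721 ≈ 116,788.5 × g
ΔRCF = 171,155.6 − 116,788.5 = 54,367.1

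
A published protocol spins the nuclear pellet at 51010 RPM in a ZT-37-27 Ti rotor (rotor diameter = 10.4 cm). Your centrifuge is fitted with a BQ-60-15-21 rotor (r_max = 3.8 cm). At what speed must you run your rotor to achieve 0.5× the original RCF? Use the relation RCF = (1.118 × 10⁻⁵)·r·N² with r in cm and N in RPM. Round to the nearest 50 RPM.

42200 RPM

Original rotor: r = 10.4 / 2 = 5.2 cm
RCF_original = 1.118 × 10⁻⁵ × 5.2 × (51010)² = 1.118 × 10⁻⁵ × 5.2 × 2,602,020,100 ≈ 151,271 × g
Target RCF = 0.5 × 151,271 ≈ 75,635.5 × g
75,635.5 = 1.118 × 10⁻⁵ × 3.8 × N²
N² = 75,635.5 / (4.2484 × 10⁻⁵) = 1,780,329,065
N ≈ √1,780,329,065 ≈ 42,193.9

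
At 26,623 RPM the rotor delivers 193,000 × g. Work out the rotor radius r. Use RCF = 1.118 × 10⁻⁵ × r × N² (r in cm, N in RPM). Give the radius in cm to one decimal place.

193000 = 1.118 × 10⁻⁵ × r × (26623)²
r = 193000 / (1.118 × 10⁻⁵ × 708,784,129) = 193000 / 7924.207 ≈ 24.356 cm

r ≈ 24.4 cm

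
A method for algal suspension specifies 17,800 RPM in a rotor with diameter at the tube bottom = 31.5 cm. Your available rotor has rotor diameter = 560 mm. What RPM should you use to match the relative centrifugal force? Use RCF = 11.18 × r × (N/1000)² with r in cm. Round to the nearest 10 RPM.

Original rotor: r = 31.5 / 2 = 15.75 cm
RCF_original = 11.18 × 15.75 × (17.8)² = 11.18 × 15.75 × 316.84 ≈ 55,790.8 × g
Your rotor: r = 560 mm / 2 = 280 mm = 28 cm
55,790.8 = 11.18 × 28 × (N/1000)²
(N/1000)² = 55,790.8 / 313.04 = 178.2226
N = 1000 × √178.2226 ≈ 13,350.0

13350 RPM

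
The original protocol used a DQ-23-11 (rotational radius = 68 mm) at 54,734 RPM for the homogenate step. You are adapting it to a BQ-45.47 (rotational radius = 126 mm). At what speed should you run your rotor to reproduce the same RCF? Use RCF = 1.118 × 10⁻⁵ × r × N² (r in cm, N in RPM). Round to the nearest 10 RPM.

40210 RPM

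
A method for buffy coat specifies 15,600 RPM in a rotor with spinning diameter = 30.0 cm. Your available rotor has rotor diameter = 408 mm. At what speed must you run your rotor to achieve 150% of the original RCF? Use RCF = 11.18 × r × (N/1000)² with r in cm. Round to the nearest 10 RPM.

Original rotor: r = 30.0 / 2 = 15 cm
RCF = 11.18 × r × (N/1000)²
RCF_original = 11.18 × 15 × (15.6)² = 11.18 × 15 × 243.36 ≈ 40,811.5 × g
Target RCF = 1.5 × 40,811.5 ≈ 61,217.2 × g
Your rotor: r = 408 mm / 2 = 204 mm = 20.4 cm
61,217.2 = 11.18 × 20.4 × (N/1000)²
(N/1000)² = 61,217.2 / 228.072 = 268.4117
N = 1000 × √268.4117 ≈ 16,383.3

≈ 16380 RPM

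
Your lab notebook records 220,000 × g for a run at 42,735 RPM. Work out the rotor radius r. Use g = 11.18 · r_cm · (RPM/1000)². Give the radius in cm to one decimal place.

220000 = 11.18 × r × (42.735)²
r = 220000 / (11.18 × 1826.280225) = 220000 / 20417.81 ≈ 10.775 cm

10.8 cm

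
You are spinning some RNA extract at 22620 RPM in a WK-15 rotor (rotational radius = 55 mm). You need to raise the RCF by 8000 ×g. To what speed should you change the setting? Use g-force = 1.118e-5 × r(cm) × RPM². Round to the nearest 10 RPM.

r = 55 mm = 5.5 cm
Current RCF = 1.118 × 10⁻⁵ × 5.5 × (22620)² = 1.118 × 10⁻⁵ × 5.5 × 511,664,400 ≈ 31,462.2 × g
Target RCF = 31,462.2 + 8,000 = 39,462.2 × g
N² = 39,462.2 / (6.149 × 10⁻⁵) = 641,766,141
N ≈ √641,766,141 ≈ 25,333.1

25330 RPM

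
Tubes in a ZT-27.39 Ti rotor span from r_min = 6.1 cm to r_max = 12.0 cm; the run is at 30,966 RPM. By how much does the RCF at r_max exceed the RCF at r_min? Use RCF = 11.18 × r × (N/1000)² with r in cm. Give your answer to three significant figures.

63300 × g

RCF_max = 11.18 × 12 × (30.966)² = 11.18 × 12 × 958.893156 ≈ 128,645.1 × g
RCF_min = 11.18 × 6.1 × (30.966)² = 11.18 × 6.1 × 958.893156 ≈ 65,394.6 × g
ΔRCF = 128,645.1 − 65,394.6 = 63,250.5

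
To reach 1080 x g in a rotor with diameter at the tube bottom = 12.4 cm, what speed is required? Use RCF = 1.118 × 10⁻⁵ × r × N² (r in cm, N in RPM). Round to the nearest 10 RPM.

r = 12.4 / 2 = 6.2 cm
1,080 = 1.118 × 10⁻⁵ × 6.2 × N²
N² = 1,080 / (6.9316 × 10⁻⁵) = 15,580,818
N ≈ √15,580,818 ≈ 3,947.3

3950 RPM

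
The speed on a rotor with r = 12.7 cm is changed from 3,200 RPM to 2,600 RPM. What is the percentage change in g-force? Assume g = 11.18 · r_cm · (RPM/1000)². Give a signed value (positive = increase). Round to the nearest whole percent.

RCF ∝ N², so the ratio is (2600/3200)² = (0.812500)² = 0.6602.
Change = 0.6602 − 1 = -0.3398 → -34.0%.

-34%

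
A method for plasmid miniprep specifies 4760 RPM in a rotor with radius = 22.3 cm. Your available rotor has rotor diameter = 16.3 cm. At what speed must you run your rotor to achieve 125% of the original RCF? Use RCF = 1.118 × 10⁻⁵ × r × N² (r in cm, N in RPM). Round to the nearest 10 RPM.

≈ 8800 RPM

RCF_original = 1.118 × 10⁻⁵ × 22.3 × (4760)² = 1.118 × 10⁻⁵ × 22.3 × 22,657,600 ≈ 5,648.9 × g
Target RCF = 1.25 × 5,648.9 ≈ 7,061.1 × g
Your rotor: r = 16.3 / 2 = 8.15 cm
7,061.1 = 1.118 × 10⁻⁵ × 8.15 × N²
N² = 7,061.1 / (9.1117 × 10⁻⁵) = 77,494,869
N ≈ √77,494,869 ≈ 8,803.1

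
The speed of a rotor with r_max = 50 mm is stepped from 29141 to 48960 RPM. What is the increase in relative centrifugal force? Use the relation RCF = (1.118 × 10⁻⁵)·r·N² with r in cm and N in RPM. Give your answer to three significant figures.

86500 ×g

r = 50 mm = 5.0 cm
RCF₁ = 1.118 × 10⁻⁵ × 5 × (29141)² = 1.118 × 10⁻⁵ × 5 × 849,197,881 ≈ 47,470.2 × g
RCF₂ = 1.118 × 10⁻⁵ × 5 × (48960)² = 1.118 × 10⁻⁵ × 5 × 2,397,081,600 ≈ 133,996.9 × g
Increase = 133,996.9 − 47,470.2 = 86,526.7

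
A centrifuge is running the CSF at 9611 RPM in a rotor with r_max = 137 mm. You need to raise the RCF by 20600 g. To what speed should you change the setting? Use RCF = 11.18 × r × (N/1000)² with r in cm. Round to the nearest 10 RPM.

r = 137 mm = 13.7 cm
Current RCF = 11.18 × 13.7 × (9.611)² = 11.18 × 13.7 × 92.371321 ≈ 14,148.1 × g
Target RCF = 14,148.1 + 20,600 = 34,748.1 × g
(N/1000)² = 34,748.1 / 153.166 = 226.8656
N = 1000 × √226.8656 ≈ 15,062.1

N₂ ≈ 15060 RPM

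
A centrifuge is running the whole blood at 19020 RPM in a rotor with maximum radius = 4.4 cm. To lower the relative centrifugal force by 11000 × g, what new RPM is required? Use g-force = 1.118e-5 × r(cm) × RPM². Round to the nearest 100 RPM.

N₂ ≈ 11800 RPM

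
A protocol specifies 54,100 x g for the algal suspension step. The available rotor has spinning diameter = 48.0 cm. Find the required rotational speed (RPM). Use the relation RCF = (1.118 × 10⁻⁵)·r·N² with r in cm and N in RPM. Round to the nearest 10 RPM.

≈ 14200 RPM

r = 48.0 / 2 = 24 cm
54,100 = 1.118 × 10⁻⁵ × 24 × N²
N² = 54,100 / (26.832 × 10⁻⁵) = 201,624,925
N ≈ √201,624,925 ≈ 14,199.5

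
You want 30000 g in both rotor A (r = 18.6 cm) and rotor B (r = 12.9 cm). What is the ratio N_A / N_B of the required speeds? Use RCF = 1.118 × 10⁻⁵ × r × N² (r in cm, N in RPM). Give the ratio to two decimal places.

0.83

At fixed RCF, N ∝ 1/√r, so N_A/N_B = √(r_B/r_A) = √(12.9/18.6) = √0.693548 = 0.8328.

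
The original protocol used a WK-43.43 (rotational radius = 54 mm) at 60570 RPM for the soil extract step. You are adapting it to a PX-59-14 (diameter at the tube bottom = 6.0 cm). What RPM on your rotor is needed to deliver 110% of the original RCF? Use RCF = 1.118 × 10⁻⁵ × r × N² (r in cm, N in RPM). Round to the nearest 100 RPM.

≈ 85200 RPM

Original rotor: r = 54 mm = 5.4 cm
RCF = 1.118 × 10⁻⁵ × r × N²
RCF_original = 1.118 × 10⁻⁵ × 5.4 × (60570)² = 1.118 × 10⁻⁵ × 5.4 × 3,668,724,900 ≈ 221,488.3 × g
Target RCF = 1.1 × 221,488.3 ≈ 243,637.1 × g
Your rotor: r = 6.0 / 2 = 3 cm
243,637.1 = 1.118 × 10⁻⁵ × 3 × N²
N² = 243,637.1 / (3.354 × 10⁻⁵) = 7,264,075,730
N ≈ √7,264,075,730 ≈ 85,229.5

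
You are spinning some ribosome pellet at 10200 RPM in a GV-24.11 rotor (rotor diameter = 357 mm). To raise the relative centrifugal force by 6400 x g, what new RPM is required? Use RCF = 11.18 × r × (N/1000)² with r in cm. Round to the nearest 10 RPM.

r = 357 mm / 2 = 178.5 mm = 17.85 cm
Current RCF = 11.18 × 17.85 × (10.2)² = 11.18 × 17.85 × 104.04 ≈ 20,762.5 × g
Target RCF = 20,762.5 + 6,400 = 27,162.5 × g
(N/1000)² = 27,162.5 / 199.563 = 136.1099
N = 1000 × √136.1099 ≈ 11,666.6

11670 RPM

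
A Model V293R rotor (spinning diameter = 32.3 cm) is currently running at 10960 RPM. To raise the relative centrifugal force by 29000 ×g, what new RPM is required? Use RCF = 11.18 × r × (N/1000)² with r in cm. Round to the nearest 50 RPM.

16750 RPM

r = 32.3 / 2 = 16.15 cm
Current RCF = 11.18 × 16.15 × (10.96)² = 11.18 × 16.15 × 120.1216 ≈ 21,688.8 × g
Target RCF = 21,688.8 + 29,000 = 50,688.8 × g
(N/1000)² = 50,688.8 / 180.557 = 280.7357
N = 1000 × √280.7357 ≈ 16,755.2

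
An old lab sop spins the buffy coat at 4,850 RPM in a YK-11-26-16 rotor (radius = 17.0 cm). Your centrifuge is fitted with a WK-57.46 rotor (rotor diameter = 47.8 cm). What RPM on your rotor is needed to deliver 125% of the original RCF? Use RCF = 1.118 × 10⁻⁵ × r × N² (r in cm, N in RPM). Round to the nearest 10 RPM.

≈ 4570 RPM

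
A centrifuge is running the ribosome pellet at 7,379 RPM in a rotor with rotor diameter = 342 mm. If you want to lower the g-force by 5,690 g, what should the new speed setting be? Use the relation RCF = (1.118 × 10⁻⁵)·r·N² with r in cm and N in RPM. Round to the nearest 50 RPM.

≈ 4950 RPM

r = 342 mm / 2 = 171 mm = 17.1 cm
Current RCF = 1.118 × 10⁻⁵ × 17.1 × (7379)² = 1.118 × 10⁻⁵ × 17.1 × 54,449,641 ≈ 10,409.6 × g
Target RCF = 10,409.6 − 5,690 = 4,719.6 × g
N² = 4,719.6 / (19.1178 × 10⁻⁵) = 24,686,941
N ≈ √24,686,941 ≈ 4,968.6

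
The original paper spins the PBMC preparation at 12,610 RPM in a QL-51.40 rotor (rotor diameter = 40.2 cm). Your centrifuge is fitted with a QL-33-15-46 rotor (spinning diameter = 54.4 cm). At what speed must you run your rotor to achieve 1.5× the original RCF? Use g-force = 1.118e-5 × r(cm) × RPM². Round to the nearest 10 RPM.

≈ 13280 RPM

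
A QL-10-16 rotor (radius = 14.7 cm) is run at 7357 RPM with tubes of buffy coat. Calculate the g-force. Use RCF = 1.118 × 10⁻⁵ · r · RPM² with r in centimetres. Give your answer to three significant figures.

RCF ≈ 8900 ×g

RCF = 1.118 × 10⁻⁵ × 14.7 × (7357)² = 1.118 × 10⁻⁵ × 14.7 × 54,125,449 ≈ 8,895.3 × g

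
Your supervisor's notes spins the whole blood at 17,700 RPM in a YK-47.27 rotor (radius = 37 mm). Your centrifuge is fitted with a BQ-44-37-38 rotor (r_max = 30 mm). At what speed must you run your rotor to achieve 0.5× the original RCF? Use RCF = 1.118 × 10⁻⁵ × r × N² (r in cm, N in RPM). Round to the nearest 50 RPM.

≈ 13900 RPM

Original rotor: r = 37 mm = 3.7 cm
RCF = 1.118 × 10⁻⁵ × r × N²
RCF_original = 1.118 × 10⁻⁵ × 3.7 × (17700)² = 1.118 × 10⁻⁵ × 3.7 × 313,290,000 ≈ 12,959.6 × g
Target RCF = 0.5 × 12,959.6 ≈ 6,479.8 × g
Your rotor: r = 30 mm = 3.0 cm
6,479.8 = 1.118 × 10⁻⁵ × 3 × N²
N² = 6,479.8 / (3.354 × 10⁻⁵) = 193,196,184
N ≈ √193,196,184 ≈ 13,899.5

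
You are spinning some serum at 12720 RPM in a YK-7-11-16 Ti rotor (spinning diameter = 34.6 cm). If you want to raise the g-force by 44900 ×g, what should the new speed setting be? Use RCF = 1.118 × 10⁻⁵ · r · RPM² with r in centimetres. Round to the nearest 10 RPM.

r = 34.6 / 2 = 17.3 cm
Current RCF = 1.118 × 10⁻⁵ × 17.3 × (12720)² = 1.118 × 10⁻⁵ × 17.3 × 161,798,400 ≈ 31,294.1 × g
Target RCF = 31,294.1 + 44,900 = 76,194.1 × g
N² = 76,194.1 / (19.3414 × 10⁻⁵) = 393,943,044
N ≈ √393,943,044 ≈ 19,848.0

≈ 19850 RPM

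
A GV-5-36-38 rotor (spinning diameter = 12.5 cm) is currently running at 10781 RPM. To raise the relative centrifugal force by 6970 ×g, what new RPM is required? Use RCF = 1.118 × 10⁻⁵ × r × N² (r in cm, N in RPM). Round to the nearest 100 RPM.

r = 12.5 / 2 = 6.25 cm
Current RCF = 1.118 × 10⁻⁵ × 6.25 × (10781)² = 1.118 × 10⁻⁵ × 6.25 × 116,229,961 ≈ 8,121.6 × g
Target RCF = 8,121.6 + 6,970 = 15,091.6 × g
N² = 15,091.6 / (6.9875 × 10⁻⁵) = 215,979,964
N ≈ √215,979,964 ≈ 14,696.3

≈ 14700 RPM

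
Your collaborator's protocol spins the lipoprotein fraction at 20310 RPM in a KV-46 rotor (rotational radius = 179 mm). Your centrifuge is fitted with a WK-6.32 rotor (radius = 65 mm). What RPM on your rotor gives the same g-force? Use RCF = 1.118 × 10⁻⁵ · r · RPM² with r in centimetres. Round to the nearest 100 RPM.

≈ 33700 RPM

Original rotor: r = 179 mm = 17.9 cm
RCF_original = 1.118 × 10⁻⁵ × 17.9 × (20310)² = 1.118 × 10⁻⁵ × 17.9 × 412,496,100 ≈ 82,549.5 × g
Your rotor: r = 65 mm = 6.5 cm
82,549.5 = 1.118 × 10⁻⁵ × 6.5 × N²
N² = 82,549.5 / (7.267 × 10⁻⁵) = 1,135,950,186
N ≈ √1,135,950,186 ≈ 33,703.9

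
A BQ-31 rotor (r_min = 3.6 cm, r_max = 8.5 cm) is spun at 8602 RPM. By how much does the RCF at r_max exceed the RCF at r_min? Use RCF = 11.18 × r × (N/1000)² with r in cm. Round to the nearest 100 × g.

≈ 4100 ×g

RCF_max = 11.18 × 8.5 × (8.602)² = 11.18 × 8.5 × 73.994404 ≈ 7,031.7 × g
RCF_min = 11.18 × 3.6 × (8.602)² = 11.18 × 3.6 × 73.994404 ≈ 2,978.1 × g
ΔRCF = 7,031.7 − 2,978.1 = 4,053.6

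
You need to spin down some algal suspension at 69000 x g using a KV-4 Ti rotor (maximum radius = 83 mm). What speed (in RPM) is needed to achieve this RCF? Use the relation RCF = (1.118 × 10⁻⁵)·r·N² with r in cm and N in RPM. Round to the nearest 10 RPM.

≈ 27270 RPM

r = 83 mm = 8.3 cm
RCF = 1.118 × 10⁻⁵ × r × N²
69,000 = 1.118 × 10⁻⁵ × 8.3 × N²
N² = 69,000 / (9.2794 × 10⁻⁵) = 743,582,559
N ≈ √743,582,559 ≈ 27,268.7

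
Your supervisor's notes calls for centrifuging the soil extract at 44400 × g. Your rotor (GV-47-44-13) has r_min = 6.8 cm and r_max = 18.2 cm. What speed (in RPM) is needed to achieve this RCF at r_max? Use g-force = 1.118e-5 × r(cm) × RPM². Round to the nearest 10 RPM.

Use r_max = 18.2 cm.
RCF = 1.118 × 10⁻⁵ × r × N²
44,400 = 1.118 × 10⁻⁵ × 18.2 × N²
N² = 44,400 / (20.3476 × 10⁻⁵) = 218,207,553
N ≈ √218,207,553 ≈ 14,771.9

14770 RPM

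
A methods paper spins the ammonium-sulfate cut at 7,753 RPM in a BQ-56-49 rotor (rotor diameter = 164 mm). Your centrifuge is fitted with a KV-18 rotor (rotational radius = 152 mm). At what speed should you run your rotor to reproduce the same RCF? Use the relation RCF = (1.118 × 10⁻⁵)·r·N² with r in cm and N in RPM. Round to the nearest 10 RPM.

Original rotor: r = 164 mm / 2 = 82 mm = 8.2 cm
RCF = 1.118 × 10⁻⁵ × r × N²
RCF_original = 1.118 × 10⁻⁵ × 8.2 × (7753)² = 1.118 × 10⁻⁵ × 8.2 × 60,109,009 ≈ 5,510.6 × g
Your rotor: r = 152 mm = 15.2 cm
5,510.6 = 1.118 × 10⁻⁵ × 15.2 × N²
N² = 5,510.6 / (16.9936 × 10⁻⁵) = 32,427,502
N ≈ √32,427,502 ≈ 5,694.5

≈ 5690 RPM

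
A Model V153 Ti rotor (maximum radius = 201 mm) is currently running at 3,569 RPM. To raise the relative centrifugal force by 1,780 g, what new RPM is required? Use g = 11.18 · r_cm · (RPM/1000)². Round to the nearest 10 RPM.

r = 201 mm = 20.1 cm
Current RCF = 11.18 × 20.1 × (3.569)² = 11.18 × 20.1 × 12.737761 ≈ 2,862.4 × g
Target RCF = 2,862.4 + 1,780 = 4,642.4 × g
(N/1000)² = 4,642.4 / 224.718 = 20.65878
N = 1000 × √20.65878 ≈ 4,545.2

N₂ ≈ 4550 RPM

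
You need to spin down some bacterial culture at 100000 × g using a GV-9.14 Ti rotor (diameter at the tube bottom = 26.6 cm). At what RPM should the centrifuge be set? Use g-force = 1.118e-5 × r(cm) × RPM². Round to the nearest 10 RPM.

25930 RPM

r = 26.6 / 2 = 13.3 cm
100,000 = 1.118 × 10⁻⁵ × 13.3 × N²
N² = 100,000 / (14.8694 × 10⁻⁵) = 672,522,092
N ≈ √672,522,092 ≈ 25,933.0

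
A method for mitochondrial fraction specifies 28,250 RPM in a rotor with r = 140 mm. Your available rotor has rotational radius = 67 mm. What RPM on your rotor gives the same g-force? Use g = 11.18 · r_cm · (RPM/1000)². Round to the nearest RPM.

Original rotor: r = 140 mm = 14.0 cm
RCF_original = 11.18 × 14 × (28.25)² = 11.18 × 14 × 798.0625 ≈ 124,912.7 × g
Your rotor: r = 67 mm = 6.7 cm
124,912.7 = 11.18 × 6.7 × (N/1000)²
(N/1000)² = 124,912.7 / 74.906 = 1667.593
N = 1000 × √1667.593 ≈ 40,836.2

40836 RPM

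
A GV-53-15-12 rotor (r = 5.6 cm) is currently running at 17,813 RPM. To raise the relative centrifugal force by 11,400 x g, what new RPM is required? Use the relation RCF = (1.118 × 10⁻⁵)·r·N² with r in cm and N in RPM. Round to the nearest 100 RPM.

Current RCF = 1.118 × 10⁻⁵ × 5.6 × (17813)² = 1.118 × 10⁻⁵ × 5.6 × 317,302,969 ≈ 19,865.7 × g
Target RCF = 19,865.7 + 11,400 = 31,265.7 × g
N² = 31,265.7 / (6.2608 × 10⁻⁵) = 499,388,257
N ≈ √499,388,257 ≈ 22,347.0

≈ 22300 RPM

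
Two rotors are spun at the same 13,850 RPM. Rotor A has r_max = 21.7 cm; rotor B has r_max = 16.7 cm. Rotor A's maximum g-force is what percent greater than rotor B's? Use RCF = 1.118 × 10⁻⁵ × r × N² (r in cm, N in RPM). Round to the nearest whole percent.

At equal RPM, RCF scales linearly with r: ratio = 21.7 / 16.7 = 1.2994.
So rotor A delivers 29.9% more g-force.

30%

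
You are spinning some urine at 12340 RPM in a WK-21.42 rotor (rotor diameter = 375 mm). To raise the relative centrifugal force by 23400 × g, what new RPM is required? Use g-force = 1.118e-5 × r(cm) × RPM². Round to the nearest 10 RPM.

≈ 16250 RPM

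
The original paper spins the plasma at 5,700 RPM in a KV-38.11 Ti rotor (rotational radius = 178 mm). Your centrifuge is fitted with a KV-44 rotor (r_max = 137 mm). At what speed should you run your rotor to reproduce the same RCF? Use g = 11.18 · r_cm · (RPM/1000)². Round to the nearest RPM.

≈ 6497 RPM

Original rotor: r = 178 mm = 17.8 cm
RCF_original = 11.18 × 17.8 × (5.7)² = 11.18 × 17.8 × 32.49 ≈ 6,465.6 × g
Your rotor: r = 137 mm = 13.7 cm
6,465.6 = 11.18 × 13.7 × (N/1000)²
(N/1000)² = 6,465.6 / 153.166 = 42.21302
N = 1000 × √42.21302 ≈ 6,497.2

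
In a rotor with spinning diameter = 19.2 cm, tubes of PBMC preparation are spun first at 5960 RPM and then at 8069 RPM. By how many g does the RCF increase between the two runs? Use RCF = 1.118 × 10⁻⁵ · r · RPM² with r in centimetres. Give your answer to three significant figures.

3180 g

r = 19.2 / 2 = 9.6 cm
RCF₁ = 1.118 × 10⁻⁵ × 9.6 × (5960)² = 1.118 × 10⁻⁵ × 9.6 × 35,521,600 ≈ 3,812.5 × g
RCF₂ = 1.118 × 10⁻⁵ × 9.6 × (8069)² = 1.118 × 10⁻⁵ × 9.6 × 65,108,761 ≈ 6,988 × g
Increase = 6,988 − 3,812.5 = 3,175.5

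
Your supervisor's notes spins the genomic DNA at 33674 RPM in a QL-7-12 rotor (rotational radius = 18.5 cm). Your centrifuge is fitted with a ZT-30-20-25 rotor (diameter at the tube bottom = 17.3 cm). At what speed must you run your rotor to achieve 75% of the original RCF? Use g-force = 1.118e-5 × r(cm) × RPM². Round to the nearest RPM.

≈ 42648 RPM

RCF_original = 1.118 × 10⁻⁵ × 18.5 × (33674)² = 1.118 × 10⁻⁵ × 18.5 × 1,133,938,276 ≈ 234,532.5 × g
Target RCF = 0.75 × 234,532.5 ≈ 175,899.4 × g
Your rotor: r = 17.3 / 2 = 8.65 cm
175,899.4 = 1.118 × 10⁻⁵ × 8.65 × N²
N² = 175,899.4 / (9.6707 × 10⁻⁵) = 1,818,890,049
N ≈ √1,818,890,049 ≈ 42,648.4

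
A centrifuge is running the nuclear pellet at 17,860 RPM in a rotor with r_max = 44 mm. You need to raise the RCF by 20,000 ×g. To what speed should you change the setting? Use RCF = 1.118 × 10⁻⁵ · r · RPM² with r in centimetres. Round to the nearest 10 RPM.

r = 44 mm = 4.4 cm
Current RCF = 1.118 × 10⁻⁵ × 4.4 × (17860)² = 1.118 × 10⁻⁵ × 4.4 × 318,979,600 ≈ 15,691.2 × g
Target RCF = 15,691.2 + 20,000 = 35,691.2 × g
N² = 35,691.2 / (4.9192 × 10⁻⁵) = 725,548,870
N ≈ √725,548,870 ≈ 26,936.0

26940 RPM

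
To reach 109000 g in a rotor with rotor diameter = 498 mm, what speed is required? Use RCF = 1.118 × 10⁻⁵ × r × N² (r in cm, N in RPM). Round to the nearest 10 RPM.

N ≈ 19790 RPM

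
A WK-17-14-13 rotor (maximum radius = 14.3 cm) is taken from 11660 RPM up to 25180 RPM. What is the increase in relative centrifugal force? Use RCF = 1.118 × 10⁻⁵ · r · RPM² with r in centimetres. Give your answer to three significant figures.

RCF₁ = 1.118 × 10⁻⁵ × 14.3 × (11660)² = 1.118 × 10⁻⁵ × 14.3 × 135,955,600 ≈ 21,735.8 × g
RCF₂ = 1.118 × 10⁻⁵ × 14.3 × (25180)² = 1.118 × 10⁻⁵ × 14.3 × 634,032,400 ≈ 101,365.3 × g
Increase = 101,365.3 − 21,735.8 = 79,629.5

79600 x g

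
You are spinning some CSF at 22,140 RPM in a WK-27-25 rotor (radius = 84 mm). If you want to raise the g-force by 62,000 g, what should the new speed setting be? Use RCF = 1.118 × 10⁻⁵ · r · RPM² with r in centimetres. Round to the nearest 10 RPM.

N₂ ≈ 33920 RPM

r = 84 mm = 8.4 cm
Current RCF = 1.118 × 10⁻⁵ × 8.4 × (22140)² = 1.118 × 10⁻⁵ × 8.4 × 490,179,600 ≈ 46,033.7 × g
Target RCF = 46,033.7 + 62,000 = 108,033.7 × g
N² = 108,033.7 / (9.3912 × 10⁻⁵) = 1,150,371,624
N ≈ √1,150,371,624 ≈ 33,917.1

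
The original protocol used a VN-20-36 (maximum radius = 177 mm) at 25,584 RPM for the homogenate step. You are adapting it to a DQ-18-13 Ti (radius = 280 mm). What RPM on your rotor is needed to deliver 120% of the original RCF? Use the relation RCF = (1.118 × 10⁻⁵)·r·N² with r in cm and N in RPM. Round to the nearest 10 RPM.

Original rotor: r = 177 mm = 17.7 cm
RCF_original = 1.118 × 10⁻⁵ × 17.7 × (25584)² = 1.118 × 10⁻⁵ × 17.7 × 654,541,056 ≈ 129,524.5 × g
Target RCF = 1.2 × 129,524.5 ≈ 155,429.4 × g
Your rotor: r = 280 mm = 28.0 cm
155,429.4 = 1.118 × 10⁻⁵ × 28 × N²
N² = 155,429.4 / (31.304 × 10⁻⁵) = 496,516,100
N ≈ √496,516,100 ≈ 22,282.6

22280 RPM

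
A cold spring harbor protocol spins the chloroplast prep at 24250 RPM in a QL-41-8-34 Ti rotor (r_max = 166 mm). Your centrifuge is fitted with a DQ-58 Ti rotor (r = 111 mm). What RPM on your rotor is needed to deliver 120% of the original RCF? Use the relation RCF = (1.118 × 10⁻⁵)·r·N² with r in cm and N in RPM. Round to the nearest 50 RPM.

32500 RPM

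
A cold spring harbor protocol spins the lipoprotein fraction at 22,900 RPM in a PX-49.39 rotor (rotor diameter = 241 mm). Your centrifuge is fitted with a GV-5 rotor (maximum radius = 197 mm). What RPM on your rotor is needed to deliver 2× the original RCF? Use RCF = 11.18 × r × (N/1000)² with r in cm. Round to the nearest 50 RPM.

25350 RPM

Original rotor: r = 241 mm / 2 = 120.5 mm = 12.05 cm
RCF_original = 11.18 × 12.05 × (22.9)² = 11.18 × 12.05 × 524.41 ≈ 70,648 × g
Target RCF = 2 × 70,648 ≈ 141,296 × g
Your rotor: r = 197 mm = 19.7 cm
141,296 = 11.18 × 19.7 × (N/1000)²
(N/1000)² = 141,296 / 220.246 = 641.5372
N = 1000 × √641.5372 ≈ 25,328.6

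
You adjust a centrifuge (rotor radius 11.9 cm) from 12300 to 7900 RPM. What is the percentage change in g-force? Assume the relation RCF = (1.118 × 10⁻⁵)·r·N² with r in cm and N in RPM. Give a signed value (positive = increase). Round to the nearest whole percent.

-59%

RCF ∝ N², so the ratio is (7900/12300)² = (0.642276)² = 0.4125.
Change = 0.4125 − 1 = -0.5875 → -58.7%.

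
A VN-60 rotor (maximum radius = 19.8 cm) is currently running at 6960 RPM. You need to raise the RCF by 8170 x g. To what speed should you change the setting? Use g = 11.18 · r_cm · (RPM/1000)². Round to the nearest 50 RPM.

Current RCF = 11.18 × 19.8 × (6.96)² = 11.18 × 19.8 × 48.4416 ≈ 10,723.2 × g
Target RCF = 10,723.2 + 8,170 = 18,893.2 × g
(N/1000)² = 18,893.2 / 221.364 = 85.34902
N = 1000 × √85.34902 ≈ 9,238.5

9250 RPM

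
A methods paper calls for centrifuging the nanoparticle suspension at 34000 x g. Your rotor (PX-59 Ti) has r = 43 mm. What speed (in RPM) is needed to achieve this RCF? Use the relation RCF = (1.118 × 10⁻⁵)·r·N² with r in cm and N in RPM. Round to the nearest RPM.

≈ 26594 RPM

r = 43 mm = 4.3 cm
RCF = 1.118 × 10⁻⁵ × r × N²
34,000 = 1.118 × 10⁻⁵ × 4.3 × N²
N² = 34,000 / (4.8074 × 10⁻⁵) = 707,243,000
N ≈ √707,243,000 ≈ 26,594.0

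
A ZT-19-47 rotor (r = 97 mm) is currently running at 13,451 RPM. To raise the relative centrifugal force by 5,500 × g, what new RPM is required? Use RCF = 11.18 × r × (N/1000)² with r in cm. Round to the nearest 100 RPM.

15200 RPM

r = 97 mm = 9.7 cm
Current RCF = 11.18 × 9.7 × (13.451)² = 11.18 × 9.7 × 180.929401 ≈ 19,621.1 × g
Target RCF = 19,621.1 + 5,500 = 25,121.1 × g
(N/1000)² = 25,121.1 / 108.446 = 231.6462
N = 1000 × √231.6462 ≈ 15,219.9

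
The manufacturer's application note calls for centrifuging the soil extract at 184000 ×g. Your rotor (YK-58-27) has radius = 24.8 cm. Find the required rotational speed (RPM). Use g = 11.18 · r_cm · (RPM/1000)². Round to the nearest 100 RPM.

N ≈ 25800 RPM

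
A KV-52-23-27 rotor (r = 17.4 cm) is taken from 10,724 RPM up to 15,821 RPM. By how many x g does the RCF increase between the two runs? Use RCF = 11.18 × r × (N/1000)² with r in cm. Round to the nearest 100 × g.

RCF₁ = 11.18 × 17.4 × (10.724)² = 11.18 × 17.4 × 115.004176 ≈ 22,372 × g
RCF₂ = 11.18 × 17.4 × (15.821)² = 11.18 × 17.4 × 250.304041 ≈ 48,692.1 × g
Increase = 48,692.1 − 22,372 = 26,320.1

26300 x g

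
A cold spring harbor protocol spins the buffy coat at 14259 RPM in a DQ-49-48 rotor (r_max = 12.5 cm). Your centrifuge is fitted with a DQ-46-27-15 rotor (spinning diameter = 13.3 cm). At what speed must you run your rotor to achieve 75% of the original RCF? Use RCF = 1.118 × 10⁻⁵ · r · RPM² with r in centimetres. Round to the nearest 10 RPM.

16930 RPM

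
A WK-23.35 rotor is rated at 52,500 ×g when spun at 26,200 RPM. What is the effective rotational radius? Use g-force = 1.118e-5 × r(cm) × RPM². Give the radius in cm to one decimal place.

52500 = 1.118 × 10⁻⁵ × r × (26200)²
r = 52500 / (1.118 × 10⁻⁵ × 686,440,000) = 52500 / 7674.399 ≈ 6.841 cm

r ≈ 6.8 cm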